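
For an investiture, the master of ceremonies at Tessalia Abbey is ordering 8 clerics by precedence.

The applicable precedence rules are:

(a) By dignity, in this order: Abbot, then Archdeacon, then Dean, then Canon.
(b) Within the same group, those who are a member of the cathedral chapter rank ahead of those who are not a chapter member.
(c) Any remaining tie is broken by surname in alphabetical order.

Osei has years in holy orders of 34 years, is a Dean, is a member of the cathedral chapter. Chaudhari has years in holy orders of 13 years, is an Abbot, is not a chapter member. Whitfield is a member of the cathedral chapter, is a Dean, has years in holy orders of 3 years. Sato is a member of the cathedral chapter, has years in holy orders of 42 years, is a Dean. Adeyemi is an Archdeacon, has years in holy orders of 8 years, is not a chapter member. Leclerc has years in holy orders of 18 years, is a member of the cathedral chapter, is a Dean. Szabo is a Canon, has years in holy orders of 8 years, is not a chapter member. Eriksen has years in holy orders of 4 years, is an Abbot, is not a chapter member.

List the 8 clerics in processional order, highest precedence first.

By dignity: Chaudhari and Eriksen (Abbot); then Adeyemi (Archdeacon); then Leclerc, Osei, Sato and Whitfield (Dean); then Szabo (Canon).
Chaudhari and Eriksen are each not a chapter member, so the next rule applies.
Among Chaudhari and Eriksen, alphabetically by surname: Chaudhari before Eriksen.
Leclerc, Osei, Sato and Whitfield are each a member of the cathedral chapter, so the next rule applies.
Among Leclerc, Osei, Sato and Whitfield, alphabetically by surname: Leclerc before Osei before Sato before Whitfield.
Full order: Chaudhari, Eriksen, Adeyemi, Leclerc, Osei, Sato, Whitfield, Szabo.

Chaudhari, Eriksen, Adeyemi, Leclerc, Osei, Sato, Whitfield, Szabo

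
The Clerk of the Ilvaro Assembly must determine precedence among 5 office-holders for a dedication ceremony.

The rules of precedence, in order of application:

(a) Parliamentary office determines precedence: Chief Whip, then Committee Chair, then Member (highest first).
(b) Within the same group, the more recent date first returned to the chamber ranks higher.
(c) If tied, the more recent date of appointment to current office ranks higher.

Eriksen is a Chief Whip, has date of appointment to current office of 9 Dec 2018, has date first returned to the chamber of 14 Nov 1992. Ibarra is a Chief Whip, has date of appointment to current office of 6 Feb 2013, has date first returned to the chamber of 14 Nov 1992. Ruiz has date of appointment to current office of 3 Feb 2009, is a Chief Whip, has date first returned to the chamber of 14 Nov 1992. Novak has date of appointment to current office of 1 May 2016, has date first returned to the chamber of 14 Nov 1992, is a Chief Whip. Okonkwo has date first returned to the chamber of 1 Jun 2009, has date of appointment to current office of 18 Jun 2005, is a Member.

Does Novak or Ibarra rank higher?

Novak

By parliamentary office: Eriksen, Novak, Ibarra and Ruiz (Chief Whip); then Okonkwo (Member).
Eriksen, Novak, Ibarra and Ruiz all have date first returned to the chamber 14 Nov 1992, so the next rule applies.
Among Eriksen, Novak, Ibarra and Ruiz, by date of appointment to current office (later first): Eriksen (9 Dec 2018) before Novak (1 May 2016) before Ibarra (6 Feb 2013) before Ruiz (3 Feb 2009).
So Novak takes precedence.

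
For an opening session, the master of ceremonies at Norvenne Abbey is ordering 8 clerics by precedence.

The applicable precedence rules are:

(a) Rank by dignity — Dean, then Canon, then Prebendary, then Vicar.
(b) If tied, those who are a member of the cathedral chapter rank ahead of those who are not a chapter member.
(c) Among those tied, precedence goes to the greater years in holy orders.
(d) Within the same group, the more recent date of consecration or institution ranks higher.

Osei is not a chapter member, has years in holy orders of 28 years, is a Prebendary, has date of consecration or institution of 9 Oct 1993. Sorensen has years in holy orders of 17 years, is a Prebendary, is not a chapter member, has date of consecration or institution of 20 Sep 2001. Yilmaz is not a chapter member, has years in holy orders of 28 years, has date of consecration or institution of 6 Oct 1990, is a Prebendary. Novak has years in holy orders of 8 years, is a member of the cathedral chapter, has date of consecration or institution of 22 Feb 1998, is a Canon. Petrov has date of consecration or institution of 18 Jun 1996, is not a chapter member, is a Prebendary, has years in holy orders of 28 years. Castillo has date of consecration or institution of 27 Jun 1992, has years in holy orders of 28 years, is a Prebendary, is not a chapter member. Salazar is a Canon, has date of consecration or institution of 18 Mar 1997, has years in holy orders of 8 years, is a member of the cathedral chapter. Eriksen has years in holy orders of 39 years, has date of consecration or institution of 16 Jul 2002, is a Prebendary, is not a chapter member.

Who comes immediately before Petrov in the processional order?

Eriksen

By dignity: Novak and Salazar (Canon); then Eriksen, Petrov, Osei, Castillo, Yilmaz and Sorensen (Prebendary).
Novak and Salazar are each a member of the cathedral chapter, so the next rule applies.
Novak and Salazar both have years in holy orders 8 years, so the next rule applies.
Among Novak and Salazar, by date of consecration or institution (later first): Novak (22 Feb 1998) before Salazar (18 Mar 1997).
Eriksen, Petrov, Osei, Castillo, Yilmaz and Sorensen are each not a chapter member, so the next rule applies.
Among Eriksen, Petrov, Osei, Castillo, Yilmaz and Sorensen, by years in holy orders (higher first): Eriksen (39 years) before Petrov, Osei, Castillo and Yilmaz (28 years) before Sorensen (17 years).
Among Petrov, Osei, Castillo and Yilmaz, by date of consecration or institution (later first): Petrov (18 Jun 1996) before Osei (9 Oct 1993) before Castillo (27 Jun 1992) before Yilmaz (6 Oct 1990).
Order: Novak, Salazar, Eriksen, Petrov, Osei, Castillo, Yilmaz, Sorensen.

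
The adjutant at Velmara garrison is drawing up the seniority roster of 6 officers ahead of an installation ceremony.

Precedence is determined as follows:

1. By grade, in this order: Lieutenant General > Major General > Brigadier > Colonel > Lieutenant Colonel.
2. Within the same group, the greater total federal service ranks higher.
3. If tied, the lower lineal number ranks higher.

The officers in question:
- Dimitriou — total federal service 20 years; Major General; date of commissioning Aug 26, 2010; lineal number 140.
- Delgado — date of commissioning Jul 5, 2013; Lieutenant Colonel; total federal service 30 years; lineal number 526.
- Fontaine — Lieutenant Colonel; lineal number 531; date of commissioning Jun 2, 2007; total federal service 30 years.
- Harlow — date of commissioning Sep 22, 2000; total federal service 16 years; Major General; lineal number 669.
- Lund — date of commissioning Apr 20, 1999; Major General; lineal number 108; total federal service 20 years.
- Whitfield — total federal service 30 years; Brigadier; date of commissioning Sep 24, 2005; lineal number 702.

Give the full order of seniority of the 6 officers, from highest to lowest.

Lund, Dimitriou, Harlow, Whitfield, Delgado, Fontaine

By grade: Lund, Dimitriou and Harlow (Major General); then Whitfield (Brigadier); then Delgado and Fontaine (Lieutenant Colonel).
Among Lund, Dimitriou and Harlow, by total federal service (higher first): Lund and Dimitriou (20 years) before Harlow (16 years).
Among Lund and Dimitriou, by lineal number (lower first): Lund (108) before Dimitriou (140).
Delgado and Fontaine both have total federal service 30 years, so the next rule applies.
Among Delgado and Fontaine, by lineal number (lower first): Delgado (526) before Fontaine (531).
Full order: Lund, Dimitriou, Harlow, Whitfield, Delgado, Fontaine.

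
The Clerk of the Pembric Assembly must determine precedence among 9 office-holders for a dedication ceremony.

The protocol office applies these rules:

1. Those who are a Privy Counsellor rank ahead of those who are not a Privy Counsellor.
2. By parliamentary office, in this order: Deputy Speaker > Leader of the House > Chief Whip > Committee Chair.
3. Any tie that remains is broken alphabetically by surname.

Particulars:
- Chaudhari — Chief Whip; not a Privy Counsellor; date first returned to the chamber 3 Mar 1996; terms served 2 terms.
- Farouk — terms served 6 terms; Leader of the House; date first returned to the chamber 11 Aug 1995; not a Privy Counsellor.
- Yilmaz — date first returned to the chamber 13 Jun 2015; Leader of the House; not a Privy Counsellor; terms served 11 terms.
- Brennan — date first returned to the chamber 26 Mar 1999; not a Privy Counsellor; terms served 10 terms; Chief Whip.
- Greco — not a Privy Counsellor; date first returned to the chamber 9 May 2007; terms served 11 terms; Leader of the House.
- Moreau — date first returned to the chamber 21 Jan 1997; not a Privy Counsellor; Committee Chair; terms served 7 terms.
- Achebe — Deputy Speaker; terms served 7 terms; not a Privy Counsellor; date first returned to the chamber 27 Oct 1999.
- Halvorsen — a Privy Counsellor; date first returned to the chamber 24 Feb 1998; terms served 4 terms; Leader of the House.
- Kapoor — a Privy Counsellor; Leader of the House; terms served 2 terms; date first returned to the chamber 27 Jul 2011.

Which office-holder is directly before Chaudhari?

By the first rule: Halvorsen and Kapoor (both a Privy Counsellor); then Achebe, Farouk, Greco, Yilmaz, Brennan, Chaudhari and Moreau (each not a Privy Counsellor).
Halvorsen and Kapoor are each Leader of the House, so the next rule applies.
Among Halvorsen and Kapoor, alphabetically by surname: Halvorsen before Kapoor.
Among Achebe, Farouk, Greco, Yilmaz, Brennan, Chaudhari and Moreau, by parliamentary office: Achebe (Deputy Speaker) before Farouk, Greco and Yilmaz (Leader of the House) before Brennan and Chaudhari (Chief Whip) before Moreau (Committee Chair).
Among Farouk, Greco and Yilmaz, alphabetically by surname: Farouk before Greco before Yilmaz.
Among Brennan and Chaudhari, alphabetically by surname: Brennan before Chaudhari.
Order: Halvorsen, Kapoor, Achebe, Farouk, Greco, Yilmaz, Brennan, Chaudhari, Moreau.

Brennan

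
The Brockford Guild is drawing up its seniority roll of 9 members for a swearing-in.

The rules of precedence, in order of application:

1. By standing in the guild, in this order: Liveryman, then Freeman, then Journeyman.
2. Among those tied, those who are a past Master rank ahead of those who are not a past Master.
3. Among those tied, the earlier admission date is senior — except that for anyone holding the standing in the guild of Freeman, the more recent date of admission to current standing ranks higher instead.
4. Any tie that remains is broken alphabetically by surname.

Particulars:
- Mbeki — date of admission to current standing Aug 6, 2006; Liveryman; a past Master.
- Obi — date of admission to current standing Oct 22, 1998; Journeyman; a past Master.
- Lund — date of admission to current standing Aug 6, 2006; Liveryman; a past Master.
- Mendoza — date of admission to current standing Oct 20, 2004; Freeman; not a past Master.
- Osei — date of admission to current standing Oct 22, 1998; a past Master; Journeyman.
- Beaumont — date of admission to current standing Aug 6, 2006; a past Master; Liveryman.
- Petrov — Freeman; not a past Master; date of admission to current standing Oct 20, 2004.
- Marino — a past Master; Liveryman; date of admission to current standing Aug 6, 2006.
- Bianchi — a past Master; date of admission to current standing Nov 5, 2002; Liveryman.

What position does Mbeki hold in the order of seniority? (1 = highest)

By standing in the guild: Bianchi, Beaumont, Lund, Marino and Mbeki (Liveryman); then Mendoza and Petrov (Freeman); then Obi and Osei (Journeyman).
Bianchi, Beaumont, Lund, Marino and Mbeki are each a past Master, so the next rule applies.
Among Bianchi, Beaumont, Lund, Marino and Mbeki, by date of admission to current standing (earlier first): Bianchi (Nov 5, 2002) before Beaumont, Lund, Marino and Mbeki (Aug 6, 2006).
Among Beaumont, Lund, Marino and Mbeki, alphabetically by surname: Beaumont before Lund before Marino before Mbeki.
Mendoza and Petrov are each not a past Master, so the next rule applies.
Mendoza and Petrov both have date of admission to current standing Oct 20, 2004, so the next rule applies.
Among Mendoza and Petrov, alphabetically by surname: Mendoza before Petrov.
Obi and Osei are each a past Master, so the next rule applies.
Obi and Osei both have date of admission to current standing Oct 22, 1998, so the next rule applies.
Among Obi and Osei, alphabetically by surname: Obi before Osei.
Order: Bianchi, Beaumont, Lund, Marino, Mbeki, Mendoza, Petrov, Obi, Osei. So position 5.

5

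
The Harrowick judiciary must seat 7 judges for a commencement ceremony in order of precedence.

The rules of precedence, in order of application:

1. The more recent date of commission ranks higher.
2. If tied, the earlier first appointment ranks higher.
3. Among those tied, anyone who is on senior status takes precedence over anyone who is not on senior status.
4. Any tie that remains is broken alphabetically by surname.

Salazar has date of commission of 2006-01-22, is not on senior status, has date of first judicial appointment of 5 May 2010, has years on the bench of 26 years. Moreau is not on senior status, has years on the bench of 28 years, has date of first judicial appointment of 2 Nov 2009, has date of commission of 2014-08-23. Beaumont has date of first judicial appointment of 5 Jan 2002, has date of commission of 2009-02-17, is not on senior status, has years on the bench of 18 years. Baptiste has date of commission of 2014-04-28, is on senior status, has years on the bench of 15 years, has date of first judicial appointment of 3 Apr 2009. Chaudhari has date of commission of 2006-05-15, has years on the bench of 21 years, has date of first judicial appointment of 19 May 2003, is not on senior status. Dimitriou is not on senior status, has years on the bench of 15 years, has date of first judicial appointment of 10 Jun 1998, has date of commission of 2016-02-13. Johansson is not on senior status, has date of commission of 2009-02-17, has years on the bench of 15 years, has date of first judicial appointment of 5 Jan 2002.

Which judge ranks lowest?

Salazar

By date of commission (later first): Dimitriou (2016-02-13); then Moreau (2014-08-23); then Baptiste (2014-04-28); then Beaumont and Johansson (both 2009-02-17); then Chaudhari (2006-05-15); then Salazar (2006-01-22).
Beaumont and Johansson both have date of first judicial appointment 5 Jan 2002, so the next rule applies.
Beaumont and Johansson are each not on senior status, so the next rule applies.
Among Beaumont and Johansson, alphabetically by surname: Beaumont before Johansson.
Order: Dimitriou, Moreau, Baptiste, Beaumont, Johansson, Chaudhari, Salazar.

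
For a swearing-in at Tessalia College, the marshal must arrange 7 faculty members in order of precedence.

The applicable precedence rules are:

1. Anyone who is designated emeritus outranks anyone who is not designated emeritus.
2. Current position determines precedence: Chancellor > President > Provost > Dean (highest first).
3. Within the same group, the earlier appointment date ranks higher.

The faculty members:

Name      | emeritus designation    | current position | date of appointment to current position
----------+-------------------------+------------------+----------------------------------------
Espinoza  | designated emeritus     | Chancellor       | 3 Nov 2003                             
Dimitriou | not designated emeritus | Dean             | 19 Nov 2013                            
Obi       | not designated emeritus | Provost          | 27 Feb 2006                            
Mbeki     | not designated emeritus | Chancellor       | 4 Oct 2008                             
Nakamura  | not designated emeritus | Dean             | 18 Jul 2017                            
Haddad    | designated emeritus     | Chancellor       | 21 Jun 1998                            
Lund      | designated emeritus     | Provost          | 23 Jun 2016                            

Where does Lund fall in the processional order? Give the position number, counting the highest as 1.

By the first rule: Haddad, Espinoza and Lund (each designated emeritus); then Mbeki, Obi, Dimitriou and Nakamura (each not designated emeritus).
Among Haddad, Espinoza and Lund, by current position: Haddad and Espinoza (Chancellor) before Lund (Provost).
Among Haddad and Espinoza, by date of appointment to current position (earlier first): Haddad (21 Jun 1998) before Espinoza (3 Nov 2003).
Among Mbeki, Obi, Dimitriou and Nakamura, by current position: Mbeki (Chancellor) before Obi (Provost) before Dimitriou and Nakamura (Dean).
Among Dimitriou and Nakamura, by date of appointment to current position (earlier first): Dimitriou (19 Nov 2013) before Nakamura (18 Jul 2017).
Order: Haddad, Espinoza, Lund, Mbeki, Obi, Dimitriou, Nakamura. So position 3.

3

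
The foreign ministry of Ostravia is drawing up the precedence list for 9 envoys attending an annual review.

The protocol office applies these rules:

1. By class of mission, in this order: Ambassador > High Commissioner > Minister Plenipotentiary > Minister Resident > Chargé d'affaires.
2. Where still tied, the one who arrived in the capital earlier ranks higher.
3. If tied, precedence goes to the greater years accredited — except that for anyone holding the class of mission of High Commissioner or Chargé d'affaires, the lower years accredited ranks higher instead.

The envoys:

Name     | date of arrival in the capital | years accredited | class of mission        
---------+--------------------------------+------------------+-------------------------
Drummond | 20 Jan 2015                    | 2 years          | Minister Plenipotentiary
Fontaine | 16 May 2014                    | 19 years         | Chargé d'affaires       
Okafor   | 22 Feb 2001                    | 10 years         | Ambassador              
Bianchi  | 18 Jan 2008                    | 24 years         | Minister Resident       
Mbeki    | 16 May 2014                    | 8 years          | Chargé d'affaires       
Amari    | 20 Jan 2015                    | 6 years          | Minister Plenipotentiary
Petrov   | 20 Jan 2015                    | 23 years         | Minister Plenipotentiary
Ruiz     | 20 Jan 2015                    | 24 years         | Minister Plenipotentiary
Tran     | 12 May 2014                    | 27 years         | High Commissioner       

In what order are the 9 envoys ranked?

By class of mission: Okafor (Ambassador); then Tran (High Commissioner); then Ruiz, Petrov, Amari and Drummond (Minister Plenipotentiary); then Bianchi (Minister Resident); then Mbeki and Fontaine (Chargé d'affaires).
Ruiz, Petrov, Amari and Drummond all have date of arrival in the capital 20 Jan 2015, so the next rule applies.
Among Ruiz, Petrov, Amari and Drummond, by years accredited (higher first): Ruiz (24 years) before Petrov (23 years) before Amari (6 years) before Drummond (2 years).
Mbeki and Fontaine both have date of arrival in the capital 16 May 2014, so the next rule applies.
Among Mbeki and Fontaine, by years accredited (lower first) (reversed rule for this group): Mbeki (8 years) before Fontaine (19 years).
Full order: Okafor, Tran, Ruiz, Petrov, Amari, Drummond, Bianchi, Mbeki, Fontaine.

Okafor, Tran, Ruiz, Petrov, Amari, Drummond, Bianchi, Mbeki, Fontaine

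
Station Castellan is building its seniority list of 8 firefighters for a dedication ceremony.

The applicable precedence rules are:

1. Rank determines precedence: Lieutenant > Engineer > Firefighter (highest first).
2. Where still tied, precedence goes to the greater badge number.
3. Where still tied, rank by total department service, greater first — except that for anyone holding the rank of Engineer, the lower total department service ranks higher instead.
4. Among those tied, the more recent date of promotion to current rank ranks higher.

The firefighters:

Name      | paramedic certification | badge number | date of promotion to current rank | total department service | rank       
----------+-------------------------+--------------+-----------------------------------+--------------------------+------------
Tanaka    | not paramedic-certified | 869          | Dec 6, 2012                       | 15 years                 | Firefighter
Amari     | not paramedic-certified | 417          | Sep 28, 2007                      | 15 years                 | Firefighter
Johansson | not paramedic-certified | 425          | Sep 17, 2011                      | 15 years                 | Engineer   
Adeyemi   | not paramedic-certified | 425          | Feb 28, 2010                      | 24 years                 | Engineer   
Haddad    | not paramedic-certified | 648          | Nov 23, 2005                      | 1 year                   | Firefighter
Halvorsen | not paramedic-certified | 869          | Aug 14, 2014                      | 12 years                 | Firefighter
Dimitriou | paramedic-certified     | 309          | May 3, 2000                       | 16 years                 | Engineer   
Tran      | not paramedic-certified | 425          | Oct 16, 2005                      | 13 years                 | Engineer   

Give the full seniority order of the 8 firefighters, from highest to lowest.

By rank: Tran, Johansson, Adeyemi and Dimitriou (Engineer); then Tanaka, Halvorsen, Haddad and Amari (Firefighter).
Among Tran, Johansson, Adeyemi and Dimitriou, by badge number (higher first): Tran, Johansson and Adeyemi (425) before Dimitriou (309).
Among Tran, Johansson and Adeyemi, by total department service (lower first) (reversed rule for this group): Tran (13 years) before Johansson (15 years) before Adeyemi (24 years).
Among Tanaka, Halvorsen, Haddad and Amari, by badge number (higher first): Tanaka and Halvorsen (869) before Haddad (648) before Amari (417).
Among Tanaka and Halvorsen, by total department service (higher first): Tanaka (15 years) before Halvorsen (12 years).
Full order: Tran, Johansson, Adeyemi, Dimitriou, Tanaka, Halvorsen, Haddad, Amari.

Tran, Johansson, Adeyemi, Dimitriou, Tanaka, Halvorsen, Haddad, Amari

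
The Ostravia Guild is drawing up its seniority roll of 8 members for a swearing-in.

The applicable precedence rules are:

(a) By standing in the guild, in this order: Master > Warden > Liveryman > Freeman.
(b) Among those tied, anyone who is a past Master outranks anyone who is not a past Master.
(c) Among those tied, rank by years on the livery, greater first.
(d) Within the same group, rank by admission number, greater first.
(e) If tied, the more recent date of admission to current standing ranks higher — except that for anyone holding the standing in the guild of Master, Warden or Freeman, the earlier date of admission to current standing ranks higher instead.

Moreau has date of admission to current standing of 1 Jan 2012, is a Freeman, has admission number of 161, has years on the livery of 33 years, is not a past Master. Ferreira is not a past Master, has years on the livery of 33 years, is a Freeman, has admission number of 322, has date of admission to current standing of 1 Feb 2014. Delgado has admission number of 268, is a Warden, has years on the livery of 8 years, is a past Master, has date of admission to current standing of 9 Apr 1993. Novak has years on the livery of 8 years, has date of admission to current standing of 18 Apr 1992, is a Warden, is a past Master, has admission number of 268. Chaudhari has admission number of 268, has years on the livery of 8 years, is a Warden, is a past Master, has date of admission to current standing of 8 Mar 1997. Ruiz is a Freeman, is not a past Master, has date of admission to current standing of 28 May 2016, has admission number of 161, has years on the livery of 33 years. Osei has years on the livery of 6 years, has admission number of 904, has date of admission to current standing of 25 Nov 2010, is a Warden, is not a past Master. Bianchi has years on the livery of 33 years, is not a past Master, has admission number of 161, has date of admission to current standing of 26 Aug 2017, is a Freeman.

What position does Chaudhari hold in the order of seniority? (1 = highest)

By standing in the guild: Novak, Delgado, Chaudhari and Osei (Warden); then Ferreira, Moreau, Ruiz and Bianchi (Freeman).
Among Novak, Delgado, Chaudhari and Osei, a past Master before not a past Master: Novak, Delgado and Chaudhari (a past Master) before Osei (not a past Master).
Novak, Delgado and Chaudhari all have years on the livery 8 years, so the next rule applies.
Novak, Delgado and Chaudhari all have admission number 268, so the next rule applies.
Among Novak, Delgado and Chaudhari, by date of admission to current standing (earlier first) (reversed rule for this group): Novak (18 Apr 1992) before Delgado (9 Apr 1993) before Chaudhari (8 Mar 1997).
Ferreira, Moreau, Ruiz and Bianchi are each not a past Master, so the next rule applies.
Ferreira, Moreau, Ruiz and Bianchi all have years on the livery 33 years, so the next rule applies.
Among Ferreira, Moreau, Ruiz and Bianchi, by admission number (higher first): Ferreira (322) before Moreau, Ruiz and Bianchi (161).
Among Moreau, Ruiz and Bianchi, by date of admission to current standing (earlier first) (reversed rule for this group): Moreau (1 Jan 2012) before Ruiz (28 May 2016) before Bianchi (26 Aug 2017).
Order: Novak, Delgado, Chaudhari, Osei, Ferreira, Moreau, Ruiz, Bianchi. So position 3.

3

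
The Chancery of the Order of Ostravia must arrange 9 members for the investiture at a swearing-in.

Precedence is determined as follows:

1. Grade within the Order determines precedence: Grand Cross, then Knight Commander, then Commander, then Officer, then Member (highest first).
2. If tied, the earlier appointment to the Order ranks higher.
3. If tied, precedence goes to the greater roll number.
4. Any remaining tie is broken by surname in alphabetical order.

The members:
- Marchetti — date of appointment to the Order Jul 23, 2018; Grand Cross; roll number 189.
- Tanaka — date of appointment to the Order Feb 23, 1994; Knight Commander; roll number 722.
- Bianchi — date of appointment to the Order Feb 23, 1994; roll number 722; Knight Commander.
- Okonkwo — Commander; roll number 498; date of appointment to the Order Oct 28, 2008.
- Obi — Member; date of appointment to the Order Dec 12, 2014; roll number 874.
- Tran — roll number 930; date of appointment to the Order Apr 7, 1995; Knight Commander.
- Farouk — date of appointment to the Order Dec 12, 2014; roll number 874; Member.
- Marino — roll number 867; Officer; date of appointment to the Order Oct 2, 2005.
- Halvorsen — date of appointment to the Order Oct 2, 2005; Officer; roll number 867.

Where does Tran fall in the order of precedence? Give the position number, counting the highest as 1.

4

By grade within the Order: Marchetti (Grand Cross); then Bianchi, Tanaka and Tran (Knight Commander); then Okonkwo (Commander); then Halvorsen and Marino (Officer); then Farouk and Obi (Member).
Among Bianchi, Tanaka and Tran, by date of appointment to the Order (earlier first): Bianchi and Tanaka (Feb 23, 1994) before Tran (Apr 7, 1995).
Bianchi and Tanaka both have roll number 722, so the next rule applies.
Among Bianchi and Tanaka, alphabetically by surname: Bianchi before Tanaka.
Halvorsen and Marino both have date of appointment to the Order Oct 2, 2005, so the next rule applies.
Halvorsen and Marino both have roll number 867, so the next rule applies.
Among Halvorsen and Marino, alphabetically by surname: Halvorsen before Marino.
Farouk and Obi both have date of appointment to the Order Dec 12, 2014, so the next rule applies.
Farouk and Obi both have roll number 874, so the next rule applies.
Among Farouk and Obi, alphabetically by surname: Farouk before Obi.
Order: Marchetti, Bianchi, Tanaka, Tran, Okonkwo, Halvorsen, Marino, Farouk, Obi. So position 4.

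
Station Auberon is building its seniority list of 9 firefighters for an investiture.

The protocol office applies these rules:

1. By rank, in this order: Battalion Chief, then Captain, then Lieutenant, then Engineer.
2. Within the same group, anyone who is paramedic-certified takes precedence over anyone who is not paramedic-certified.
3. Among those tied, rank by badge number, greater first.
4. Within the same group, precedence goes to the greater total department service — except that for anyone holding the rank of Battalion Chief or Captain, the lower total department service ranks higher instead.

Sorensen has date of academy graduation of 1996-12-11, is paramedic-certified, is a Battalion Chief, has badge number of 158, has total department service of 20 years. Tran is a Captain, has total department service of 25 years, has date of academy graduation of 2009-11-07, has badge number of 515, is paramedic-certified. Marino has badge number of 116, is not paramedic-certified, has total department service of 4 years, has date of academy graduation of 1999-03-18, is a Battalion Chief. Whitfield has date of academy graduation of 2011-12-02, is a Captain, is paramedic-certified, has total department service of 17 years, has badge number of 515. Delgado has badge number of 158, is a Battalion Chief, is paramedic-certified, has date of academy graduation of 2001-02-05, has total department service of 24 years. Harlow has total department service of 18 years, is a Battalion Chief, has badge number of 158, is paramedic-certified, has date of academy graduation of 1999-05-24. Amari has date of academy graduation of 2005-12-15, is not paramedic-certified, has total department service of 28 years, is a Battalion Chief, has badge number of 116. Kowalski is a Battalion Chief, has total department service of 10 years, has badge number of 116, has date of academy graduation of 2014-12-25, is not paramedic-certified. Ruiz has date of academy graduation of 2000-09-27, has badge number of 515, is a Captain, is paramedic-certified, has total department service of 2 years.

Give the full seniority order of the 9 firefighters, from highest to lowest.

Harlow, Sorensen, Delgado, Marino, Kowalski, Amari, Ruiz, Whitfield, Tran

By rank: Harlow, Sorensen, Delgado, Marino, Kowalski and Amari (Battalion Chief); then Ruiz, Whitfield and Tran (Captain).
Among Harlow, Sorensen, Delgado, Marino, Kowalski and Amari, paramedic-certified before not paramedic-certified: Harlow, Sorensen and Delgado (paramedic-certified) before Marino, Kowalski and Amari (not paramedic-certified).
Harlow, Sorensen and Delgado all have badge number 158, so the next rule applies.
Among Harlow, Sorensen and Delgado, by total department service (lower first) (reversed rule for this group): Harlow (18 years) before Sorensen (20 years) before Delgado (24 years).
Marino, Kowalski and Amari all have badge number 116, so the next rule applies.
Among Marino, Kowalski and Amari, by total department service (lower first) (reversed rule for this group): Marino (4 years) before Kowalski (10 years) before Amari (28 years).
Ruiz, Whitfield and Tran are each paramedic-certified, so the next rule applies.
Ruiz, Whitfield and Tran all have badge number 515, so the next rule applies.
Among Ruiz, Whitfield and Tran, by total department service (lower first) (reversed rule for this group): Ruiz (2 years) before Whitfield (17 years) before Tran (25 years).
Full order: Harlow, Sorensen, Delgado, Marino, Kowalski, Amari, Ruiz, Whitfield, Tran.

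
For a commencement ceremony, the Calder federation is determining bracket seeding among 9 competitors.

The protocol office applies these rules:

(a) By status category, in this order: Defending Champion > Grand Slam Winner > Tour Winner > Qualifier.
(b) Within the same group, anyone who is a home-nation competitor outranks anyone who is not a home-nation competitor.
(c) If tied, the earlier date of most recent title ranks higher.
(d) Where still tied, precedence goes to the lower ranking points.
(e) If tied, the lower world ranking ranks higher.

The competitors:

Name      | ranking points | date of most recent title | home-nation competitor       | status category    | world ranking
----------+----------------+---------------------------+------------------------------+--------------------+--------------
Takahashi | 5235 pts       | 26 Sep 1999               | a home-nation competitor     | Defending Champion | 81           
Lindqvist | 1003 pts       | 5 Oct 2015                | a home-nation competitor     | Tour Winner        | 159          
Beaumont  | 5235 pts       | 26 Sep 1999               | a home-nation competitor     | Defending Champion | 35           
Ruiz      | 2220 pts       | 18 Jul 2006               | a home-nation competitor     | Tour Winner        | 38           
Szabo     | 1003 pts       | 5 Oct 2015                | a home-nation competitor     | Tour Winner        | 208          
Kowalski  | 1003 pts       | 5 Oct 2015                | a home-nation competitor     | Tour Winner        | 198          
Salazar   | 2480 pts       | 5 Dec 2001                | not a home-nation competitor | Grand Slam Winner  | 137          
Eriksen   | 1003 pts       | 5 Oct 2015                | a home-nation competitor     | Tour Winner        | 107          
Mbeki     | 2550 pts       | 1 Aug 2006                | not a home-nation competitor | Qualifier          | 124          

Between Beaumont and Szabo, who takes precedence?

By status category: Beaumont and Takahashi (Defending Champion); then Salazar (Grand Slam Winner); then Ruiz, Eriksen, Lindqvist, Kowalski and Szabo (Tour Winner); then Mbeki (Qualifier).
Beaumont and Takahashi are each a home-nation competitor, so the next rule applies.
Beaumont and Takahashi both have date of most recent title 26 Sep 1999, so the next rule applies.
Beaumont and Takahashi both have ranking points 5235 pts, so the next rule applies.
Among Beaumont and Takahashi, by world ranking (lower first): Beaumont (35) before Takahashi (81).
Ruiz, Eriksen, Lindqvist, Kowalski and Szabo are each a home-nation competitor, so the next rule applies.
Among Ruiz, Eriksen, Lindqvist, Kowalski and Szabo, by date of most recent title (earlier first): Ruiz (18 Jul 2006) before Eriksen, Lindqvist, Kowalski and Szabo (5 Oct 2015).
Eriksen, Lindqvist, Kowalski and Szabo all have ranking points 1003 pts, so the next rule applies.
Among Eriksen, Lindqvist, Kowalski and Szabo, by world ranking (lower first): Eriksen (107) before Lindqvist (159) before Kowalski (198) before Szabo (208).
So Beaumont takes precedence.

Beaumont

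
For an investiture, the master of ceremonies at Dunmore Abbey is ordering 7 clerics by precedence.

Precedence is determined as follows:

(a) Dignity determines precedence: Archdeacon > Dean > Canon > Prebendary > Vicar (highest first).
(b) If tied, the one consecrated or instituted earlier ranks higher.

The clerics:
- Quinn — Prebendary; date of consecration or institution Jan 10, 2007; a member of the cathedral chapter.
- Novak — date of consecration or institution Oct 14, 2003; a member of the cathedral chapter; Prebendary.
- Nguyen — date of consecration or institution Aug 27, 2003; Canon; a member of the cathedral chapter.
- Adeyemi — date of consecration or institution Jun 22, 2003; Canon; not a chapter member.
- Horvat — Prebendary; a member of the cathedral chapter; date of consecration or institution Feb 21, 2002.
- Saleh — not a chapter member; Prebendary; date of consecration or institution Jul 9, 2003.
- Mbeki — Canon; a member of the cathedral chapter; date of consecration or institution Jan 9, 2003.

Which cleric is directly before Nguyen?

Adeyemi

By dignity: Mbeki, Adeyemi and Nguyen (Canon); then Horvat, Saleh, Novak and Quinn (Prebendary).
Among Mbeki, Adeyemi and Nguyen, by date of consecration or institution (earlier first): Mbeki (Jan 9, 2003) before Adeyemi (Jun 22, 2003) before Nguyen (Aug 27, 2003).
Among Horvat, Saleh, Novak and Quinn, by date of consecration or institution (earlier first): Horvat (Feb 21, 2002) before Saleh (Jul 9, 2003) before Novak (Oct 14, 2003) before Quinn (Jan 10, 2007).
Order: Mbeki, Adeyemi, Nguyen, Horvat, Saleh, Novak, Quinn.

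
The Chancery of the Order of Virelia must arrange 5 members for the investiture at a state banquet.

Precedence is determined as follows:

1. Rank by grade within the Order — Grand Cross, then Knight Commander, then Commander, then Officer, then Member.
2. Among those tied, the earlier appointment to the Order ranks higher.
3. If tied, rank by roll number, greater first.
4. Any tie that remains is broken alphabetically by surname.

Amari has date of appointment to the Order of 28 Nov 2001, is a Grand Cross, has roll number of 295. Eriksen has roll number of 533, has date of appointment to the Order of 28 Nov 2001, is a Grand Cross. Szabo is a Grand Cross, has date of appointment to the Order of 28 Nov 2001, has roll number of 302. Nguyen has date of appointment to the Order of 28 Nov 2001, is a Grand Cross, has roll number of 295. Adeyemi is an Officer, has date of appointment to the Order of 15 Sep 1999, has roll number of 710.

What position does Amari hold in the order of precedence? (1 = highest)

3

By grade within the Order: Eriksen, Szabo, Amari and Nguyen (Grand Cross); then Adeyemi (Officer).
Eriksen, Szabo, Amari and Nguyen all have date of appointment to the Order 28 Nov 2001, so the next rule applies.
Among Eriksen, Szabo, Amari and Nguyen, by roll number (higher first): Eriksen (533) before Szabo (302) before Amari and Nguyen (295).
Among Amari and Nguyen, alphabetically by surname: Amari before Nguyen.
Order: Eriksen, Szabo, Amari, Nguyen, Adeyemi. So position 3.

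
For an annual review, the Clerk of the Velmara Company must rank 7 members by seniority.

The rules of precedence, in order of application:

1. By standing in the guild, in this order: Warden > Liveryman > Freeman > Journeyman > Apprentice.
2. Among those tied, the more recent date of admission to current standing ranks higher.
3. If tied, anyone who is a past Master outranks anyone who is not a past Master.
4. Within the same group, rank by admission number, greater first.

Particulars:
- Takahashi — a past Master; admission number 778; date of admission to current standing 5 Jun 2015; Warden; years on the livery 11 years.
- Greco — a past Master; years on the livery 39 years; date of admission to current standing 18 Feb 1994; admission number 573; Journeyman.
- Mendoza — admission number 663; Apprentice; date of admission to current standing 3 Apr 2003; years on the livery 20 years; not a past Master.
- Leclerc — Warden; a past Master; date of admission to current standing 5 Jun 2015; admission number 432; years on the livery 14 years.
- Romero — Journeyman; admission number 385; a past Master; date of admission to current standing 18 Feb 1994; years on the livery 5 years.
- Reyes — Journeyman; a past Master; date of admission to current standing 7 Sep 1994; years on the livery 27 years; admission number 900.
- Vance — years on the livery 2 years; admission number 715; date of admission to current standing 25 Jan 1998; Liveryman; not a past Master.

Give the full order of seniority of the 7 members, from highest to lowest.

Takahashi, Leclerc, Vance, Reyes, Greco, Romero, Mendoza

By standing in the guild: Takahashi and Leclerc (Warden); then Vance (Liveryman); then Reyes, Greco and Romero (Journeyman); then Mendoza (Apprentice).
Takahashi and Leclerc both have date of admission to current standing 5 Jun 2015, so the next rule applies.
Takahashi and Leclerc are each a past Master, so the next rule applies.
Among Takahashi and Leclerc, by admission number (higher first): Takahashi (778) before Leclerc (432).
Among Reyes, Greco and Romero, by date of admission to current standing (later first): Reyes (7 Sep 1994) before Greco and Romero (18 Feb 1994).
Greco and Romero are each a past Master, so the next rule applies.
Among Greco and Romero, by admission number (higher first): Greco (573) before Romero (385).
Full order: Takahashi, Leclerc, Vance, Reyes, Greco, Romero, Mendoza.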